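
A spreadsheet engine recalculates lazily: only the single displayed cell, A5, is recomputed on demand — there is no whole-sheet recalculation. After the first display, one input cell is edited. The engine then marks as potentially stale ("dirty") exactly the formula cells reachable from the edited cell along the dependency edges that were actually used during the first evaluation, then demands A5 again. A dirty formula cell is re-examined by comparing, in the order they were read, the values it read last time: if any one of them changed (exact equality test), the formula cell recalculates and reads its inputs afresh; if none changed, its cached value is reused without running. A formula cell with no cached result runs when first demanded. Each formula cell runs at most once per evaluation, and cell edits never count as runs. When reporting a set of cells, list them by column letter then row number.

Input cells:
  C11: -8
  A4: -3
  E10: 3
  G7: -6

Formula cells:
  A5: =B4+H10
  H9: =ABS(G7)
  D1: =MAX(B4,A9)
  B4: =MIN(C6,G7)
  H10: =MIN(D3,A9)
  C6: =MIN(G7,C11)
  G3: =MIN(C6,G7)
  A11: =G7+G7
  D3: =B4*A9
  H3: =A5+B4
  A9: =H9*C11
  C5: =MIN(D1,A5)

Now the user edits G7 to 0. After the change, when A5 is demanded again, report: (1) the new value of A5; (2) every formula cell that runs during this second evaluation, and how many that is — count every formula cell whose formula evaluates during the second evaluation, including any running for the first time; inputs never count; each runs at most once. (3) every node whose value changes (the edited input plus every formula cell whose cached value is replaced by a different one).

New value of A5: -8.
Formula cells that run: A5, A9, B4, C6, D3, H9, H10 — 7 in total.
Values that change: A5, A9, D3, G7, H9, H10.

First evaluation (everything demanded from the output):
  C6 = MIN(-6, -8) = -8
  B4 = MIN(-8, -6) = -8
  H9 = ABS(-6) = 6
  A9 = 6 * -8 = -48
  D3 = -8 * -48 = 384
  H10 = MIN(384, -48) = -48
  A5 = -8 + -48 = -56

Propagation after the edit:
  C6: runs — G7 -6->0; result -8 (same value as before).
  B4: runs — G7 -6->0; result -8 (same value as before).
  H9: runs — G7 -6->0; result 0.
  A9: runs — H9 6->0; result 0.
  D3: runs — A9 -48->0; result 0.
  H10: runs — D3 384->0; A9 -48->0; result 0.
  A5: runs — H10 -48->0; result -8.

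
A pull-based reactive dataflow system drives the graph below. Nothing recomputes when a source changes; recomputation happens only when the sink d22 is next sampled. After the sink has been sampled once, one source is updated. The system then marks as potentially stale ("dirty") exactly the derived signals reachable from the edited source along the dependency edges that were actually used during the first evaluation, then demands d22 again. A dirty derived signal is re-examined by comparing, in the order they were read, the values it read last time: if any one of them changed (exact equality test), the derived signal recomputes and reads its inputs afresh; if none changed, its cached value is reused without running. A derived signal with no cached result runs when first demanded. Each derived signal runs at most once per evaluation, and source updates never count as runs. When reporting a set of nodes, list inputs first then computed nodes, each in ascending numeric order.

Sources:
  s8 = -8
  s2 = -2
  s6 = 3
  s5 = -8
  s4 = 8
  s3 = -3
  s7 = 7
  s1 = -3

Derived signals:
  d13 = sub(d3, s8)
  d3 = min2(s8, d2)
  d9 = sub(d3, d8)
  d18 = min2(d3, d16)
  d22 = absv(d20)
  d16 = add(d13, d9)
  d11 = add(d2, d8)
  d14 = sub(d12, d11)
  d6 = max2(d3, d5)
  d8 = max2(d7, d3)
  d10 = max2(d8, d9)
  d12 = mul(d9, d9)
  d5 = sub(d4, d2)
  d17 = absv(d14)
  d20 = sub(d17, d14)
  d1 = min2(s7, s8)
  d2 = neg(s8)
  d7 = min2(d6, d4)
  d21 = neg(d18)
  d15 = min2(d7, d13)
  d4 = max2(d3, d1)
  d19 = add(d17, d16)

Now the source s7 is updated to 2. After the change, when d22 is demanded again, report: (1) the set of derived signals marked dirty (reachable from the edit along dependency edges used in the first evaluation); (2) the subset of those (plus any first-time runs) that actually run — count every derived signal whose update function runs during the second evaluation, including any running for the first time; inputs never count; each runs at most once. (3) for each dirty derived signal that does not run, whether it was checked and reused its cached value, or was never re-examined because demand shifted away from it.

Marked dirty: d1, d4, d5, d6, d7, d8, d9, d11, d12, d14, d17, d20, d22.
Derived signals that run: d1 — 1 in total.
Checked but reused from cache: d4, d5, d6, d7, d8, d9, d11, d12, d14, d17, d20, d22.
Key observation: the change is absorbed at d1 — it re-runs but produces the same value, and the output's value is unchanged.

First evaluation (everything demanded from the output):
  d1 = min2(7, -8) = -8
  d2 = neg(-8) = 8
  d3 = min2(-8, 8) = -8
  d4 = max2(-8, -8) = -8
  d5 = sub(-8, 8) = -16
  d6 = max2(-8, -16) = -8
  d7 = min2(-8, -8) = -8
  d8 = max2(-8, -8) = -8
  d9 = sub(-8, -8) = 0
  d11 = add(8, -8) = 0
  d12 = mul(0, 0) = 0
  d14 = sub(0, 0) = 0
  d17 = absv(0) = 0
  d20 = sub(0, 0) = 0
  d22 = absv(0) = 0

Propagation after the edit:
  d1: runs — s7 7->2; result -8 (same value as before).
  d4: checked — values it read are unchanged (d3 unchanged, d1 unchanged); reused cached -8 without running.
  d5: checked — values it read are unchanged (d4 unchanged, d2 unchanged); reused cached -16 without running.
  d6: checked — values it read are unchanged (d3 unchanged, d5 unchanged); reused cached -8 without running.
  d7: checked — values it read are unchanged (d6 unchanged, d4 unchanged); reused cached -8 without running.
  d8: checked — values it read are unchanged (d7 unchanged, d3 unchanged); reused cached -8 without running.
  d9: checked — values it read are unchanged (d3 unchanged, d8 unchanged); reused cached 0 without running.
  d11: checked — values it read are unchanged (d2 unchanged, d8 unchanged); reused cached 0 without running.
  d12: checked — values it read are unchanged (d9 unchanged, d9 unchanged); reused cached 0 without running.
  d14: checked — values it read are unchanged (d12 unchanged, d11 unchanged); reused cached 0 without running.
  d17: checked — values it read are unchanged (d14 unchanged); reused cached 0 without running.
  d20: checked — values it read are unchanged (d17 unchanged, d14 unchanged); reused cached 0 without running.
  d22: checked — values it read are unchanged (d20 unchanged); reused cached 0 without running.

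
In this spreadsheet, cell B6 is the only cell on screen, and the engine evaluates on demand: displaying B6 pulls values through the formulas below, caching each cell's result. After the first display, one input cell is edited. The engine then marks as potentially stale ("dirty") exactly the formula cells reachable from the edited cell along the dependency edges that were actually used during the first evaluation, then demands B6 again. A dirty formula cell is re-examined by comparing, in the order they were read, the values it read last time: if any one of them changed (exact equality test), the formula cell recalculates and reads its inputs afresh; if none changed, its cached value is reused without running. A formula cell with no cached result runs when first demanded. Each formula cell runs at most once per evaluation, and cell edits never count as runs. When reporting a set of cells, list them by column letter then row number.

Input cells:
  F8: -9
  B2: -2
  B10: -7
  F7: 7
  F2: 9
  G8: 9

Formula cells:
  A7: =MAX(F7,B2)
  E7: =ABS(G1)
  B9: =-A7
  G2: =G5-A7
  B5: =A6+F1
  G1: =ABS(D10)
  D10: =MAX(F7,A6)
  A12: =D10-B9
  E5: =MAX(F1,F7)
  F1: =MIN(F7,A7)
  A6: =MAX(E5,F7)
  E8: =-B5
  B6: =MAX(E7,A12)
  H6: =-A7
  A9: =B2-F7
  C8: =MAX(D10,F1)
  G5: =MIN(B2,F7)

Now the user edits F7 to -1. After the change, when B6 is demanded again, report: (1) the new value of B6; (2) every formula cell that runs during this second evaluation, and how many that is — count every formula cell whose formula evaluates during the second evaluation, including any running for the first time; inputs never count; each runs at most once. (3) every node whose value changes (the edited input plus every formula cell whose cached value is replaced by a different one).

Initial pass — values computed on the first demand:
  A7 = MAX(7, -2) = 7
  B9 = -(7) = -7
  F1 = MIN(7, 7) = 7
  E5 = MAX(7, 7) = 7
  A6 = MAX(7, 7) = 7
  D10 = MAX(7, 7) = 7
  A12 = 7 - -7 = 14
  G1 = ABS(7) = 7
  E7 = ABS(7) = 7
  B6 = MAX(7, 14) = 14

Second demand — change propagation:
  A7: re-runs because F7 7->-1; new result -1.
  B9: re-runs because A7 7->-1; new result 1.
  F1: re-runs because F7 7->-1; A7 7->-1; new result -1.
  E5: re-runs because F1 7->-1; F7 7->-1; new result -1.
  A6: re-runs because E5 7->-1; F7 7->-1; new result -1.
  D10: re-runs because F7 7->-1; A6 7->-1; new result -1.
  A12: re-runs because D10 7->-1; B9 -7->1; new result -2.
  G1: re-runs because D10 7->-1; new result 1.
  E7: re-runs because G1 7->1; new result 1.
  B6: re-runs because E7 7->1; A12 14->-2; new result 1.

B6 now evaluates to 1.
Run set: A6, A7, A12, B6, B9, D10, E5, E7, F1, G1 (10 run).
Changed values: A6, A7, A12, B6, B9, D10, E5, E7, F1, F7, G1.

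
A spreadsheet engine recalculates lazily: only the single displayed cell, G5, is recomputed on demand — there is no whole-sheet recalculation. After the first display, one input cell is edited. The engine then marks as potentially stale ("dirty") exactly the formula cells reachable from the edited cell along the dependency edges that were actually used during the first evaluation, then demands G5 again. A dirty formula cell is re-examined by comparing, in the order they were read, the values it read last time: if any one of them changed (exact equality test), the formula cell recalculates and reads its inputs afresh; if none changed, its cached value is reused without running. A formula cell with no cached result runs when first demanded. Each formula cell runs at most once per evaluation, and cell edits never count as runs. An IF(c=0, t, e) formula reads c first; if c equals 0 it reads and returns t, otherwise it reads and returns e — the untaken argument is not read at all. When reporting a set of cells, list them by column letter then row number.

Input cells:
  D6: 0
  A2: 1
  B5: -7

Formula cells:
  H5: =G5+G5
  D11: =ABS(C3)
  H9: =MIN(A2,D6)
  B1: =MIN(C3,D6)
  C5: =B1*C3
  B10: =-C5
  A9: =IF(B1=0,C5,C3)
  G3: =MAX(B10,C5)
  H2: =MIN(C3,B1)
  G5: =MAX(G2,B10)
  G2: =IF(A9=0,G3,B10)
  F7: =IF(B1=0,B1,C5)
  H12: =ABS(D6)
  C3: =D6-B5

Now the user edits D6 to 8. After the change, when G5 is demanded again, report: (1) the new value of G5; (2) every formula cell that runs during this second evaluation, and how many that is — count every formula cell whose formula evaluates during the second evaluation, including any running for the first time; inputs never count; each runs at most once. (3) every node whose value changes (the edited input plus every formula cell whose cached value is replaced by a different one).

First evaluation (everything demanded from the output):
  C3 = 0 - -7 = 7
  B1 = MIN(7, 0) = 0
  C5 = 0 * 7 = 0
  A9 = IF(B1=0: B1=0 -> then branch C5) = 0
  B10 = -(0) = 0
  G3 = MAX(0, 0) = 0
  G2 = IF(A9=0: A9=0 -> then branch G3) = 0
  G5 = MAX(0, 0) = 0

Propagation after the edit:
  C3: runs — D6 0->8; result 15.
  B1: runs — C3 7->15; D6 0->8; result 8.
  C5: runs — B1 0->8; C3 7->15; result 120.
  A9: runs — B1 0->8; C5 0->120; result 15.
  B10: runs — C5 0->120; result -120.
  G3: marked dirty but never re-examined — demand shifted away from it.
  G2: runs — A9 0->15; result -120.
  G5: runs — G2 0->-120; B10 0->-120; result -120.

Key observation: a condition flipped, so demand moved to the other branch — G3 is never re-examined.

New value of G5: -120.
Formula cells that run: A9, B1, B10, C3, C5, G2, G5 — 7 in total.
Values that change: A9, B1, B10, C3, C5, D6, G2, G5.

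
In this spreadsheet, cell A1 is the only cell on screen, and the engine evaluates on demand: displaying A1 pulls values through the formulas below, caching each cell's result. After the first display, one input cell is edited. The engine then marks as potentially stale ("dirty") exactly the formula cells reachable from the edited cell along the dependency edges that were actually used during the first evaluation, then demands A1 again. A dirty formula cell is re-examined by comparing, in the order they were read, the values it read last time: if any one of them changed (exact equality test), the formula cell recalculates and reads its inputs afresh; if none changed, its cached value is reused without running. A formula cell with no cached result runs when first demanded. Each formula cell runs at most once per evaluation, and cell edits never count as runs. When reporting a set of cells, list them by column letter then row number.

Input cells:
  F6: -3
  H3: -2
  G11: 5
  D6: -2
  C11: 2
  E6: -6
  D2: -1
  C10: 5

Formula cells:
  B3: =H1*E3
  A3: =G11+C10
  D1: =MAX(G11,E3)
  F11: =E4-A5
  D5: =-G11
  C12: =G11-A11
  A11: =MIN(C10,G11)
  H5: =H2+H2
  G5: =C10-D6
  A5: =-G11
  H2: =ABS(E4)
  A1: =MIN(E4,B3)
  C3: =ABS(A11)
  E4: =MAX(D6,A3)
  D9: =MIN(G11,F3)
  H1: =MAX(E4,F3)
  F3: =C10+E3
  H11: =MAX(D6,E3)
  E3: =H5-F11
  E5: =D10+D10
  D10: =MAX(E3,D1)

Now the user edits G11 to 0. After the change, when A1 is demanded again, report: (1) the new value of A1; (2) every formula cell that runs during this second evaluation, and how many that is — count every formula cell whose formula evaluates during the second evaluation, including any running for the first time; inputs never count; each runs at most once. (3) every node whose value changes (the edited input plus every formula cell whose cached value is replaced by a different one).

Initial pass — values computed on the first demand:
  A3 = 5 + 5 = 10
  A5 = -(5) = -5
  E4 = MAX(-2, 10) = 10
  F11 = 10 - -5 = 15
  H2 = ABS(10) = 10
  H5 = 10 + 10 = 20
  E3 = 20 - 15 = 5
  F3 = 5 + 5 = 10
  H1 = MAX(10, 10) = 10
  B3 = 10 * 5 = 50
  A1 = MIN(10, 50) = 10

Second demand — change propagation:
  A3: re-runs because G11 5->0; new result 5.
  A5: re-runs because G11 5->0; new result 0.
  E4: re-runs because A3 10->5; new result 5.
  F11: re-runs because E4 10->5; A5 -5->0; new result 5.
  H2: re-runs because E4 10->5; new result 5.
  H5: re-runs because H2 10->5; H2 10->5; new result 10.
  E3: re-runs because H5 20->10; F11 15->5; new result 5 (unchanged).
  F3: re-examined; everything it read last time is the same (C10 unchanged, E3 unchanged) — cache 10 kept, no run.
  H1: re-runs because E4 10->5; new result 10 (unchanged).
  B3: re-examined; everything it read last time is the same (H1 unchanged, E3 unchanged) — cache 50 kept, no run.
  A1: re-runs because E4 10->5; new result 5.

The important point: at F3 every value read last time is unchanged, so the dirty flag clears without a run.

A1 now evaluates to 5.
Run set: A1, A3, A5, E3, E4, F11, H1, H2, H5 (9 run).
Changed values: A1, A3, A5, E4, F11, G11, H2, H5.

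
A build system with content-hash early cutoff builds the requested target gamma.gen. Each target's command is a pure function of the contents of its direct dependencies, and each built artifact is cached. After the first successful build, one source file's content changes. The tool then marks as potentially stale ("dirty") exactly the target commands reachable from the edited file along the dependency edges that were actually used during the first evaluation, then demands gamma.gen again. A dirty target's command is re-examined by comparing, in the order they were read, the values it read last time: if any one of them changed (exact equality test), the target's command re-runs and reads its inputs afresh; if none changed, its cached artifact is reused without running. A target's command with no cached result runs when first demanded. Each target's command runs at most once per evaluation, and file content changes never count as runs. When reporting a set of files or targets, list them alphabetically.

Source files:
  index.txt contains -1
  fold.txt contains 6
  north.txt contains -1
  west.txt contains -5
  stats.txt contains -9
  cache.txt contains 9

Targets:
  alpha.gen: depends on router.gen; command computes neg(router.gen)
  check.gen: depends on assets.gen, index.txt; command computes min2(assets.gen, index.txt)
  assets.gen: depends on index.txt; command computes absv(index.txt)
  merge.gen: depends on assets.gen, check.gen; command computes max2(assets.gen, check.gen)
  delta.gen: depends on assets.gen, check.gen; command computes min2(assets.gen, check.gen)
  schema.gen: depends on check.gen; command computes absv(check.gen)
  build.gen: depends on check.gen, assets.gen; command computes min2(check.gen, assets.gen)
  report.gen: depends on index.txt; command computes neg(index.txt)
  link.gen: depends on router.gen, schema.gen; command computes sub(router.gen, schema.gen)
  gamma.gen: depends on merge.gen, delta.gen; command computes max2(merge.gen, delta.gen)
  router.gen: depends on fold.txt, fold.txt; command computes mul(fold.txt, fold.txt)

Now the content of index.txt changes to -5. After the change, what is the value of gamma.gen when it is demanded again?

First evaluation (everything demanded from the output):
  assets.gen = absv(-1) = 1
  check.gen = min2(1, -1) = -1
  delta.gen = min2(1, -1) = -1
  merge.gen = max2(1, -1) = 1
  gamma.gen = max2(1, -1) = 1

Propagation after the edit:
  assets.gen: runs — index.txt -1->-5; result 5.
  check.gen: runs — assets.gen 1->5; index.txt -1->-5; result -5.
  delta.gen: runs — assets.gen 1->5; check.gen -1->-5; result -5.
  merge.gen: runs — assets.gen 1->5; check.gen -1->-5; result 5.
  gamma.gen: runs — merge.gen 1->5; delta.gen -1->-5; result 5.

New value of gamma.gen: 5.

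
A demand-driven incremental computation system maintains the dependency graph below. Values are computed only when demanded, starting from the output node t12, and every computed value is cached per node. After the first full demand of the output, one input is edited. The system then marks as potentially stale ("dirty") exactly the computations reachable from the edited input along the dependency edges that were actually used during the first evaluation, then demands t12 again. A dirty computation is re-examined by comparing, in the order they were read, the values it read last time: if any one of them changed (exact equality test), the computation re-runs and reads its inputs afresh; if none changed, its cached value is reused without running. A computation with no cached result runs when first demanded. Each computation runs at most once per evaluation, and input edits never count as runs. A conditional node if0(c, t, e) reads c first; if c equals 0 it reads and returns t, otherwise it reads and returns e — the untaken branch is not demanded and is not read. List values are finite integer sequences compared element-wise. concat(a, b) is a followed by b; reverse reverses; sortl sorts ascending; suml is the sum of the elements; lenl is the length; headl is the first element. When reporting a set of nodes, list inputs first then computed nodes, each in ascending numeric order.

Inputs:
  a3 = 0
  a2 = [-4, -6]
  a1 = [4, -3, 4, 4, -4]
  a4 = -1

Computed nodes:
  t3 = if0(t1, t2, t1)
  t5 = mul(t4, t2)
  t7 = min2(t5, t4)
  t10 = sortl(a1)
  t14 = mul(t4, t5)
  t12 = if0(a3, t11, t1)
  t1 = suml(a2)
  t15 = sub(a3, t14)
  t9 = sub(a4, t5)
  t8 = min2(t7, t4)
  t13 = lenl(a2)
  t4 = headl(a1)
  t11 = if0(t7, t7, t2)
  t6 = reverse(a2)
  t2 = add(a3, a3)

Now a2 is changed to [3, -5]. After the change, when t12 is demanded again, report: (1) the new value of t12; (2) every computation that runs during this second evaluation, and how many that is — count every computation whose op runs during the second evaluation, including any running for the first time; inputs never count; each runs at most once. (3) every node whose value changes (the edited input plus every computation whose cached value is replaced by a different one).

New value of t12: 0.
Computations that run: none — 0 in total.
Values that change: a2.
Key observation: a2 is never demanded by the output, so the edit triggers no recomputation at all.

First evaluation (everything demanded from the output):
  t2 = add(0, 0) = 0
  t4 = headl([4, -3, 4, 4, -4]) = 4
  t5 = mul(4, 0) = 0
  t7 = min2(0, 4) = 0
  t11 = if0(t7=0 -> then branch t7) = 0
  t12 = if0(a3=0 -> then branch t11) = 0

Propagation after the edit:
  a2 feeds no computation that the output demands — nothing is marked dirty and nothing runs.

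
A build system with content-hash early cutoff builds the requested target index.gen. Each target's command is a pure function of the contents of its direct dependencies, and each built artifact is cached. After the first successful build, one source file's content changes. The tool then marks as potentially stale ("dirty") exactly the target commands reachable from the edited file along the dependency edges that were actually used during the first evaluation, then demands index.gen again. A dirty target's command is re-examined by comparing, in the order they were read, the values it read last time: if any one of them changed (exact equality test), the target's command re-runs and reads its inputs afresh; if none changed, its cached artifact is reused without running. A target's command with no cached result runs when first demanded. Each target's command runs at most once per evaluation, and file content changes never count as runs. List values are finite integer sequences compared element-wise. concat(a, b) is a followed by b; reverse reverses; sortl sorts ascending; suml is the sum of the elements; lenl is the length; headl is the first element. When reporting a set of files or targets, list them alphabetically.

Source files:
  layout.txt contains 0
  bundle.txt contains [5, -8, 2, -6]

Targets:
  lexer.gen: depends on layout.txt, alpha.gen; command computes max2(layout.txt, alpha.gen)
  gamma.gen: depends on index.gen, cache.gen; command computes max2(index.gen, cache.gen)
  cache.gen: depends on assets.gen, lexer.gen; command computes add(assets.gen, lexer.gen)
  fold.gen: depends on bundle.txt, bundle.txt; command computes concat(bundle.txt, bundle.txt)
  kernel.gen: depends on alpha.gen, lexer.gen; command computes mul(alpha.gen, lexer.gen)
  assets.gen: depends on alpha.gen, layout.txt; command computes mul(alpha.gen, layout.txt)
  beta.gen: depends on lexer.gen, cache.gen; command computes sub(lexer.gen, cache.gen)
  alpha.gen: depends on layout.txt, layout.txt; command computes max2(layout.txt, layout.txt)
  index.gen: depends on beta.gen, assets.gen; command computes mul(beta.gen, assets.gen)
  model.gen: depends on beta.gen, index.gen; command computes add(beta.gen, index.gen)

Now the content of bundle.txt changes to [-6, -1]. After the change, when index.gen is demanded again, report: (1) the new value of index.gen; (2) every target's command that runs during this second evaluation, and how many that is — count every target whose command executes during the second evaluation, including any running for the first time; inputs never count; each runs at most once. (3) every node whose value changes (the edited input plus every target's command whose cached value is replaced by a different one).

First evaluation (everything demanded from the output):
  alpha.gen = max2(0, 0) = 0
  assets.gen = mul(0, 0) = 0
  lexer.gen = max2(0, 0) = 0
  cache.gen = add(0, 0) = 0
  beta.gen = sub(0, 0) = 0
  index.gen = mul(0, 0) = 0

Propagation after the edit:
  bundle.txt feeds no computation that the output demands — nothing is marked dirty and nothing runs.

Key observation: bundle.txt is never demanded by the output, so the edit triggers no recomputation at all.

New value of index.gen: 0.
Target commands that run: none — 0 in total.
Values that change: bundle.txt.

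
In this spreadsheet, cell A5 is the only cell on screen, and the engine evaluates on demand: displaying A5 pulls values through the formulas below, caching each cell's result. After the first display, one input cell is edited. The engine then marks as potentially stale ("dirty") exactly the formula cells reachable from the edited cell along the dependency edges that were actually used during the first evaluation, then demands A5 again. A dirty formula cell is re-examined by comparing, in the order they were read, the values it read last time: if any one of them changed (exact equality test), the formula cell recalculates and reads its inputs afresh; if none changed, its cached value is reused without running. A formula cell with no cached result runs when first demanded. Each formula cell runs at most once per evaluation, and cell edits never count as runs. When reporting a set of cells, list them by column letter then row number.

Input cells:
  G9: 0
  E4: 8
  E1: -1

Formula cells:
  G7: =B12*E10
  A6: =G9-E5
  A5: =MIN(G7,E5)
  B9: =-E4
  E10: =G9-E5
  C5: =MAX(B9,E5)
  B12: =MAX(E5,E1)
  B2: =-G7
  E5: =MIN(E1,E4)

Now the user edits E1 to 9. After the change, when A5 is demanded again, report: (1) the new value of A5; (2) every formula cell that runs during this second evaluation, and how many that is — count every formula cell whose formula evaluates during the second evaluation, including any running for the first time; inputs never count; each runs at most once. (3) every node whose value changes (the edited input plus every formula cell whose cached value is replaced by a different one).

A5 now evaluates to -72.
Run set: A5, B12, E5, E10, G7 (5 run).
Changed values: A5, B12, E1, E5, E10, G7.

Initial pass — values computed on the first demand:
  E5 = MIN(-1, 8) = -1
  B12 = MAX(-1, -1) = -1
  E10 = 0 - -1 = 1
  G7 = -1 * 1 = -1
  A5 = MIN(-1, -1) = -1

Second demand — change propagation:
  E5: re-runs because E1 -1->9; new result 8.
  B12: re-runs because E5 -1->8; E1 -1->9; new result 9.
  E10: re-runs because E5 -1->8; new result -8.
  G7: re-runs because B12 -1->9; E10 1->-8; new result -72.
  A5: re-runs because G7 -1->-72; E5 -1->8; new result -72.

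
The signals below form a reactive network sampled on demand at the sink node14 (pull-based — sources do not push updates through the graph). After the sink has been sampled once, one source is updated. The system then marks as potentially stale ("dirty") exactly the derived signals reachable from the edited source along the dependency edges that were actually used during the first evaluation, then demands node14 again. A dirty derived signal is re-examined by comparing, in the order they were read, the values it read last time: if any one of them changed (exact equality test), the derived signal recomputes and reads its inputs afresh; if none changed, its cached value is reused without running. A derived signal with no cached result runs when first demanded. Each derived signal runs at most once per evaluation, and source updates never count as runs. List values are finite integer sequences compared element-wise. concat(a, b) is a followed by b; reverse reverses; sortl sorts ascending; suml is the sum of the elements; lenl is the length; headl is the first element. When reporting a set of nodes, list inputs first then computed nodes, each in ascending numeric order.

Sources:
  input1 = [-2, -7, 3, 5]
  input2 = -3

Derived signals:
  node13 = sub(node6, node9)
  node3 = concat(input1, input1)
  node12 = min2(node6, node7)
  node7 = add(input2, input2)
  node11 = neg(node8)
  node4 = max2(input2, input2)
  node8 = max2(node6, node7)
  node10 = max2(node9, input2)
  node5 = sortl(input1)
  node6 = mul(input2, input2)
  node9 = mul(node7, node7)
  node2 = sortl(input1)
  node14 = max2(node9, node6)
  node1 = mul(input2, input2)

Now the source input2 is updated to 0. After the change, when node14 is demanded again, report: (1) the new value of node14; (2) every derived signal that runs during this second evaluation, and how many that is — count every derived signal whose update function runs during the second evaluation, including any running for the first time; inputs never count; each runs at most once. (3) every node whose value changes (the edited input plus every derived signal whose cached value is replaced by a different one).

Initial pass — values computed on the first demand:
  node6 = mul(-3, -3) = 9
  node7 = add(-3, -3) = -6
  node9 = mul(-6, -6) = 36
  node14 = max2(36, 9) = 36

Second demand — change propagation:
  node6: re-runs because input2 -3->0; input2 -3->0; new result 0.
  node7: re-runs because input2 -3->0; input2 -3->0; new result 0.
  node9: re-runs because node7 -6->0; node7 -6->0; new result 0.
  node14: re-runs because node9 36->0; node6 9->0; new result 0.

node14 now evaluates to 0.
Run set: node6, node7, node9, node14 (4 run).
Changed values: input2, node6, node7, node9, node14.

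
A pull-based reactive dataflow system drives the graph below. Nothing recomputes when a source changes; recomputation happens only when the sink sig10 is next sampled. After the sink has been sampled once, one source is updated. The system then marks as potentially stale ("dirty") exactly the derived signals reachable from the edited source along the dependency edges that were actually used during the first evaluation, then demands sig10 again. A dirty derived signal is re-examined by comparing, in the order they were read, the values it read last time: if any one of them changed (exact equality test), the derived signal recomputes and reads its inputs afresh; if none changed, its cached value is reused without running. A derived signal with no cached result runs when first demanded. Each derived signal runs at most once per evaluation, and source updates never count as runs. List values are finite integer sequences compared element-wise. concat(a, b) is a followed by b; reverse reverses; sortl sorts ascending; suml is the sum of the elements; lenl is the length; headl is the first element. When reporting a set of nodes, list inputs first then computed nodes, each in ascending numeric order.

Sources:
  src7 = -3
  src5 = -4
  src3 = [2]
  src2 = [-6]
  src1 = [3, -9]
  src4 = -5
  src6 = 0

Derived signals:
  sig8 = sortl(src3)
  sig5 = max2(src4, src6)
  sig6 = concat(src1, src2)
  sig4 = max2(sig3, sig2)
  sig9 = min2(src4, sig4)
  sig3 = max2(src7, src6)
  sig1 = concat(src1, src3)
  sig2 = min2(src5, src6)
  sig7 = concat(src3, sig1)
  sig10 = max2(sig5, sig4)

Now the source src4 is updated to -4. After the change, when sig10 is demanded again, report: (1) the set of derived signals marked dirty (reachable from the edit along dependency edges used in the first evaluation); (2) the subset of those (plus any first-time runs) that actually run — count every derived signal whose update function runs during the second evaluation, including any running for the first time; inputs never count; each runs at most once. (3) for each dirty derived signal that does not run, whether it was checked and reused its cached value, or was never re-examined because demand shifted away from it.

Marked dirty: sig5, sig10.
Derived signals that run: sig5 — 1 in total.
Checked but reused from cache: sig10.
Key observation: the change is absorbed at sig5 — it re-runs but produces the same value, and the output's value is unchanged.

First evaluation (everything demanded from the output):
  sig2 = min2(-4, 0) = -4
  sig3 = max2(-3, 0) = 0
  sig4 = max2(0, -4) = 0
  sig5 = max2(-5, 0) = 0
  sig10 = max2(0, 0) = 0

Propagation after the edit:
  sig5: runs — src4 -5->-4; result 0 (same value as before).
  sig10: checked — values it read are unchanged (sig5 unchanged, sig4 unchanged); reused cached 0 without running.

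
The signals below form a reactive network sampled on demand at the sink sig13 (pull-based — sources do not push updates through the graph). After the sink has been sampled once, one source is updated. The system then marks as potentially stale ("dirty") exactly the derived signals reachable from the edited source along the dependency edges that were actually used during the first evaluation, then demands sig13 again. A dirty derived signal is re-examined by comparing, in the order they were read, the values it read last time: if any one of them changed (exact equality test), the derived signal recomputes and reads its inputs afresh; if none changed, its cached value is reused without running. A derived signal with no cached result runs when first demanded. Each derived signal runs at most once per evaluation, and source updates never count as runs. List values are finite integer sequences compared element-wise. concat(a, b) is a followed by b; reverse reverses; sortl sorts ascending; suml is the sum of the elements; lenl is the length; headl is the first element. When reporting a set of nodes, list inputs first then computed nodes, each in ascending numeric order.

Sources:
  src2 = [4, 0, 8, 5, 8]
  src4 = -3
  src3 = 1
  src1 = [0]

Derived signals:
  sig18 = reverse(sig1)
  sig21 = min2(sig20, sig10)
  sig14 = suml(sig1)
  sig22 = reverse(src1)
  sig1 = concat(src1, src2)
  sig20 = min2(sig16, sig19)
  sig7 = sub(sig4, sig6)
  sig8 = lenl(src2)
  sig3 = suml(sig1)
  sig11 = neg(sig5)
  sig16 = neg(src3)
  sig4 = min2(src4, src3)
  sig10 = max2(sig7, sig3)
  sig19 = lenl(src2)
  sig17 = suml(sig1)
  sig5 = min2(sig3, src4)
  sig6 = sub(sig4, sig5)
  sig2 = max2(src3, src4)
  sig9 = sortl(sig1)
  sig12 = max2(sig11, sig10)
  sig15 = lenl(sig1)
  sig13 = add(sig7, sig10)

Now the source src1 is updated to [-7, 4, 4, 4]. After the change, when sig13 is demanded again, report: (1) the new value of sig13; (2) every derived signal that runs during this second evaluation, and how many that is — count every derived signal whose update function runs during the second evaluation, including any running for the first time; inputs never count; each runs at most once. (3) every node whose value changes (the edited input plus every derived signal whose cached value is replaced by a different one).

sig13 now evaluates to 27.
Run set: sig1, sig3, sig5, sig10, sig13 (5 run).
Changed values: src1, sig1, sig3, sig10, sig13.
The important point: at sig6 every value read last time is unchanged, so the dirty flag clears without a run.

Initial pass — values computed on the first demand:
  sig1 = concat([0], [4, 0, 8, 5, 8]) = [0, 4, 0, 8, 5, 8]
  sig3 = suml([0, 4, 0, 8, 5, 8]) = 25
  sig4 = min2(-3, 1) = -3
  sig5 = min2(25, -3) = -3
  sig6 = sub(-3, -3) = 0
  sig7 = sub(-3, 0) = -3
  sig10 = max2(-3, 25) = 25
  sig13 = add(-3, 25) = 22

Second demand — change propagation:
  sig1: re-runs because src1 [0]->[-7, 4, 4, 4]; new result [-7, 4, 4, 4, 4, 0, 8, 5, 8].
  sig3: re-runs because sig1 [0, 4, 0, 8, 5, 8]->[-7, 4, 4, 4, 4, 0, 8, 5, 8]; new result 30.
  sig5: re-runs because sig3 25->30; new result -3 (unchanged).
  sig6: re-examined; everything it read last time is the same (sig4 unchanged, sig5 unchanged) — cache 0 kept, no run.
  sig7: re-examined; everything it read last time is the same (sig4 unchanged, sig6 unchanged) — cache -3 kept, no run.
  sig10: re-runs because sig3 25->30; new result 30.
  sig13: re-runs because sig10 25->30; new result 27.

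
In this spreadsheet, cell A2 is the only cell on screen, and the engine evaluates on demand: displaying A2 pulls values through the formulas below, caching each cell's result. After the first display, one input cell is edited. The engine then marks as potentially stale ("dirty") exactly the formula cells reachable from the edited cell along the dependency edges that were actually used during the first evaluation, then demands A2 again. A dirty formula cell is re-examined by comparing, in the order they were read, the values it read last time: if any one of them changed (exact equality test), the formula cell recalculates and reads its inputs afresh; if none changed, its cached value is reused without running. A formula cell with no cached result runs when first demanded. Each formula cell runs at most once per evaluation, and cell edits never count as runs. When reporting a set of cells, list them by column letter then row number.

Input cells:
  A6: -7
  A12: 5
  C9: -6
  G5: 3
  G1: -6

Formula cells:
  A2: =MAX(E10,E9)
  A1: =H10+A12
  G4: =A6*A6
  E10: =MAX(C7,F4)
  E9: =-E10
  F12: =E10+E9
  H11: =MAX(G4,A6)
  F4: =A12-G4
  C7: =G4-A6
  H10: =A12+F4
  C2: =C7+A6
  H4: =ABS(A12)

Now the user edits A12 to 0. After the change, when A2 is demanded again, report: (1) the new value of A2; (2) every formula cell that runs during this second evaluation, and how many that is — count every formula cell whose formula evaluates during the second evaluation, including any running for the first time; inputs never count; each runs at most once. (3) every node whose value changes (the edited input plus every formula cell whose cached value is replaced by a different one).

A2 now evaluates to 56.
Run set: E10, F4 (2 run).
Changed values: A12, F4.
The important point: E10 recomputes to an identical value, and the output ends up unchanged.

Initial pass — values computed on the first demand:
  G4 = -7 * -7 = 49
  C7 = 49 - -7 = 56
  F4 = 5 - 49 = -44
  E10 = MAX(56, -44) = 56
  E9 = -(56) = -56
  A2 = MAX(56, -56) = 56

Second demand — change propagation:
  F4: re-runs because A12 5->0; new result -49.
  E10: re-runs because F4 -44->-49; new result 56 (unchanged).
  E9: re-examined; everything it read last time is the same (E10 unchanged) — cache -56 kept, no run.
  A2: re-examined; everything it read last time is the same (E10 unchanged, E9 unchanged) — cache 56 kept, no run.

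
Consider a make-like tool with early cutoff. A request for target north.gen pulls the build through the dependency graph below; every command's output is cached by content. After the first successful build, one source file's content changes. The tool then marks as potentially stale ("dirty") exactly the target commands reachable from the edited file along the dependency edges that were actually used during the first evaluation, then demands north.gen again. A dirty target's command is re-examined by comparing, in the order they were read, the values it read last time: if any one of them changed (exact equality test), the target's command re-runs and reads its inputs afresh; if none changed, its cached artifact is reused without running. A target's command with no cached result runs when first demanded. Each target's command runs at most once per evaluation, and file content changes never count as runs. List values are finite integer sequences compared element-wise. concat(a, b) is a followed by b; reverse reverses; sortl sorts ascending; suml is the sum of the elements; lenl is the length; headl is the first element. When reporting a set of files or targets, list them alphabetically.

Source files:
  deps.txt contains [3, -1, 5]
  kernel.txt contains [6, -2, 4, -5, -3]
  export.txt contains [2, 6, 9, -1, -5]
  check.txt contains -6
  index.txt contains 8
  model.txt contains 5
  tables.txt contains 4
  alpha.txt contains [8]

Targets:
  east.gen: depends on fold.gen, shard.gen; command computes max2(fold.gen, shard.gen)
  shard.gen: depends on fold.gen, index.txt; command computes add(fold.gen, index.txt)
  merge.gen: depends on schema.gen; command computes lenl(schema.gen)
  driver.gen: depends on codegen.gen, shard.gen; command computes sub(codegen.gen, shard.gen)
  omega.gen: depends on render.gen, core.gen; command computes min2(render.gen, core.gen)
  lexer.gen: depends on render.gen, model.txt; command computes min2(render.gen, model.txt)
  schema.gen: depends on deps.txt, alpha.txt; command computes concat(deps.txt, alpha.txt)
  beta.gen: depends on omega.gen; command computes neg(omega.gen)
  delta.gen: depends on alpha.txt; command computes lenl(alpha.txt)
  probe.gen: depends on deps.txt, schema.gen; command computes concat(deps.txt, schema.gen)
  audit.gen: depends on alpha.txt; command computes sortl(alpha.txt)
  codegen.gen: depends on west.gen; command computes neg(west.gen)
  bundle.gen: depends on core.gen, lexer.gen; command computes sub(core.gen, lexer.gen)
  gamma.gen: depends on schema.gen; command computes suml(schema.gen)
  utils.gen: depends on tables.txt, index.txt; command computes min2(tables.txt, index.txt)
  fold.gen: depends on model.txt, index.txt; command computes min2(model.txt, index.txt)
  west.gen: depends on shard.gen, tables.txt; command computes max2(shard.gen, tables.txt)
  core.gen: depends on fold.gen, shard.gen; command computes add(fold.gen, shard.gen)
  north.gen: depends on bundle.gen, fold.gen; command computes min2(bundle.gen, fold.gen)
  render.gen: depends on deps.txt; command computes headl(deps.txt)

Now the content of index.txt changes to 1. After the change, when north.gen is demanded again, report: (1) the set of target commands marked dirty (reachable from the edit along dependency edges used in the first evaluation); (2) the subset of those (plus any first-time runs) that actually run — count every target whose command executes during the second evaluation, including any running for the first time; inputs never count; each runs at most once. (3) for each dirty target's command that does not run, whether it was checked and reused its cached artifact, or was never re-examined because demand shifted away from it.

The edit dirties: bundle.gen, core.gen, fold.gen, north.gen, shard.gen.
5 target commands run: bundle.gen, core.gen, fold.gen, north.gen, shard.gen.
No dirty target's command escaped a run.

First demand of the output computes:
  fold.gen = min2(5, 8) = 5
  render.gen = headl([3, -1, 5]) = 3
  lexer.gen = min2(3, 5) = 3
  shard.gen = add(5, 8) = 13
  core.gen = add(5, 13) = 18
  bundle.gen = sub(18, 3) = 15
  north.gen = min2(15, 5) = 5

After the edit, cleaning proceeds:
  fold.gen: a read changed (index.txt 8->1) — executes, giving 1.
  shard.gen: a read changed (fold.gen 5->1; index.txt 8->1) — executes, giving 2.
  core.gen: a read changed (fold.gen 5->1; shard.gen 13->2) — executes, giving 3.
  bundle.gen: a read changed (core.gen 18->3) — executes, giving 0.
  north.gen: a read changed (bundle.gen 15->0; fold.gen 5->1) — executes, giving 0.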